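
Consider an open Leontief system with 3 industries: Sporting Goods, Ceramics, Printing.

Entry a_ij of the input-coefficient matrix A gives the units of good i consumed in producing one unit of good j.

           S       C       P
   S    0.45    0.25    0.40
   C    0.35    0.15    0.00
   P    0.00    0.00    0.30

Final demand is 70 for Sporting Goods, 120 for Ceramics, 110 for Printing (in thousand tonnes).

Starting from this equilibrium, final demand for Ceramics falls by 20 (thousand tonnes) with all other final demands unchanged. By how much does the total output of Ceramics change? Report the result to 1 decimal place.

I − A =
  [   0.55    -0.25    -0.40]
  [  -0.35     0.85     0.00]
  [   0.00     0.00     0.70]
Cofactors of I−A, C_ij = (−1)^(i+j)·(minor ij) (rows/columns in the sector order above):
  C_11 = (0.85)(0.70) − (0.00)(0.00) = 0.5950
  C_12 = −[(-0.35)(0.70) − (0.00)(0.00)] = 0.2450
  C_13 = (-0.35)(0.00) − (0.85)(0.00) = 0.0000
  C_21 = −[(-0.25)(0.70) − (-0.40)(0.00)] = 0.1750
  C_22 = (0.55)(0.70) − (-0.40)(0.00) = 0.3850
  C_23 = −[(0.55)(0.00) − (-0.25)(0.00)] = 0.0000
  C_31 = (-0.25)(0.00) − (-0.40)(0.85) = 0.3400
  C_32 = −[(0.55)(0.00) − (-0.40)(-0.35)] = 0.1400
  C_33 = (0.55)(0.85) − (-0.25)(-0.35) = 0.3800
det(I−A) = Σ_j (I−A)_1j·C_1j = (0.55)(0.5950) + (-0.25)(0.2450) + (-0.40)(0.0000) = 0.2660
adj(I−A) = Cᵀ =
  [ 0.5950   0.1750   0.3400]
  [ 0.2450   0.3850   0.1400]
  [ 0.0000   0.0000   0.3800]
(I − A)⁻¹ = adj(I−A) / det(I−A) ≈
  [   2.2368     0.6579     1.2782]
  [   0.9211     1.4474     0.5263]
  [   0.0000     0.0000     1.4286]
Δx = (I − A)⁻¹ Δd with Δd having -20 in the Ceramics component and 0 elsewhere.
So Δx_C = L_CC · (-20), where L_CC = adj(I−A)_CC / det(I−A) = 0.3850 / 0.2660.
Δx_C = 0.3850 × (-20) / 0.2660 = -7.70 / 0.2660 ≈ -28.9.

Δx_C = -28.9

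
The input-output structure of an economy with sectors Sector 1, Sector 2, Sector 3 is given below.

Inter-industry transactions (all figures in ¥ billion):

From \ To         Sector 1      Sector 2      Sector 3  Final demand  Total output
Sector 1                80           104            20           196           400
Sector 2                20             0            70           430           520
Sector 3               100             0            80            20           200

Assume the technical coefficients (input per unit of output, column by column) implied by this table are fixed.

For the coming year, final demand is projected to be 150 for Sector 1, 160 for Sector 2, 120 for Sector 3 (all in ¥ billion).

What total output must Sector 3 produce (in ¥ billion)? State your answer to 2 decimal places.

x_3 = 325.14

Technical coefficients a_ij = z_ij / X_j:
  a_11 = 80/400 = 0.20, a_21 = 20/400 = 0.05, a_31 = 100/400 = 0.25
  a_12 = 104/520 = 0.20, a_22 = 0/520 = 0.00, a_32 = 0/520 = 0.00
  a_13 = 20/200 = 0.10, a_23 = 70/200 = 0.35, a_33 = 80/200 = 0.40
I − A =
  [   0.80    -0.20    -0.10]
  [  -0.05     1.00    -0.35]
  [  -0.25     0.00     0.60]
Cofactors of I−A, C_ij = (−1)^(i+j)·(minor ij) (rows/columns in the sector order above):
  C_11 = (1.00)(0.60) − (-0.35)(0.00) = 0.6000
  C_12 = −[(-0.05)(0.60) − (-0.35)(-0.25)] = 0.1175
  C_13 = (-0.05)(0.00) − (1.00)(-0.25) = 0.2500
  C_21 = −[(-0.20)(0.60) − (-0.10)(0.00)] = 0.1200
  C_22 = (0.80)(0.60) − (-0.10)(-0.25) = 0.4550
  C_23 = −[(0.80)(0.00) − (-0.20)(-0.25)] = 0.0500
  C_31 = (-0.20)(-0.35) − (-0.10)(1.00) = 0.1700
  C_32 = −[(0.80)(-0.35) − (-0.10)(-0.05)] = 0.2850
  C_33 = (0.80)(1.00) − (-0.20)(-0.05) = 0.7900
det(I−A) = Σ_j (I−A)_1j·C_1j = (0.80)(0.6000) + (-0.20)(0.1175) + (-0.10)(0.2500) = 0.4315
adj(I−A) = Cᵀ =
  [ 0.6000   0.1200   0.1700]
  [ 0.1175   0.4550   0.2850]
  [ 0.2500   0.0500   0.7900]
(I − A)⁻¹ = adj(I−A) / det(I−A) ≈
  [   1.3905     0.2781     0.3940]
  [   0.2723     1.0545     0.6605]
  [   0.5794     0.1159     1.8308]
x = (I − A)⁻¹ d = adj(I−A)·d / det(I−A), with det(I−A) = 0.4315:
  x_1 = (0.6000·150 + 0.1200·160 + 0.1700·120) / 0.4315 = 129.60 / 0.4315 ≈ 300.35
  x_2 = (0.1175·150 + 0.4550·160 + 0.2850·120) / 0.4315 = 124.625 / 0.4315 ≈ 288.82
  x_3 = (0.2500·150 + 0.0500·160 + 0.7900·120) / 0.4315 = 140.30 / 0.4315 ≈ 325.14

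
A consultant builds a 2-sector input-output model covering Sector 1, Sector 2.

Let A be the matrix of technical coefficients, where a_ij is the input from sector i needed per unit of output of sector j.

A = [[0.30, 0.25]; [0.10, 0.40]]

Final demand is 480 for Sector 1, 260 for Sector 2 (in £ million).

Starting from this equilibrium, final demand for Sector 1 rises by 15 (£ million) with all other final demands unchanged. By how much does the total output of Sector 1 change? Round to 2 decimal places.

Δx_1 = 22.78

I − A =
  [   0.70    -0.25]
  [  -0.10     0.60]
det(I−A) = (0.70)(0.60) − (-0.25)(-0.10) = 0.3950
adj(I−A) = [[0.60, 0.25], [0.10, 0.70]]
(I − A)⁻¹ = adj(I−A) / det(I−A) ≈
  [   1.5190     0.6329]
  [   0.2532     1.7722]
Δx = (I − A)⁻¹ Δd with Δd having +15 in the Sector 1 component and 0 elsewhere.
So Δx_1 = L_11 · (+15), where L_11 = adj(I−A)_11 / det(I−A) = 0.60 / 0.3950.
Δx_1 = 0.60 × (+15) / 0.3950 = 9.00 / 0.3950 ≈ 22.78.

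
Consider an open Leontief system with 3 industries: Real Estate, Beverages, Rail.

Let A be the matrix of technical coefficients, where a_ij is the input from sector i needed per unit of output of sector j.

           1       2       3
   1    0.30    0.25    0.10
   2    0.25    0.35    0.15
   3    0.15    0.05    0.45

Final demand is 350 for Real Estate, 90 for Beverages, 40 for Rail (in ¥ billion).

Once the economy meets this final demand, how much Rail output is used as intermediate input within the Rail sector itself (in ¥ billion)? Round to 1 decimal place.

I − A =
  [   0.70    -0.25    -0.10]
  [  -0.25     0.65    -0.15]
  [  -0.15    -0.05     0.55]
Cofactors of I−A, C_ij = (−1)^(i+j)·(minor ij) (rows/columns in the sector order above):
  C_11 = (0.65)(0.55) − (-0.15)(-0.05) = 0.3500
  C_12 = −[(-0.25)(0.55) − (-0.15)(-0.15)] = 0.1600
  C_13 = (-0.25)(-0.05) − (0.65)(-0.15) = 0.1100
  C_21 = −[(-0.25)(0.55) − (-0.10)(-0.05)] = 0.1425
  C_22 = (0.70)(0.55) − (-0.10)(-0.15) = 0.3700
  C_23 = −[(0.70)(-0.05) − (-0.25)(-0.15)] = 0.0725
  C_31 = (-0.25)(-0.15) − (-0.10)(0.65) = 0.1025
  C_32 = −[(0.70)(-0.15) − (-0.10)(-0.25)] = 0.1300
  C_33 = (0.70)(0.65) − (-0.25)(-0.25) = 0.3925
det(I−A) = Σ_j (I−A)_1j·C_1j = (0.70)(0.3500) + (-0.25)(0.1600) + (-0.10)(0.1100) = 0.1940
adj(I−A) = Cᵀ =
  [ 0.3500   0.1425   0.1025]
  [ 0.1600   0.3700   0.1300]
  [ 0.1100   0.0725   0.3925]
(I − A)⁻¹ = adj(I−A) / det(I−A) ≈
  [   1.8041     0.7345     0.5284]
  [   0.8247     1.9072     0.6701]
  [   0.5670     0.3737     2.0232]
First solve x = (I − A)⁻¹ d = adj(I−A)·d / det(I−A); in particular x_3 = (0.1100·350 + 0.0725·90 + 0.3925·40) / 0.1940 = 60.725 / 0.1940 ≈ 313.015.
Intermediate flow from 3 to 3: z_33 = a_33 · x_3 = 0.45 × 60.725 / 0.1940 = 27.32625 / 0.1940 ≈ 140.9.

z_33 = 140.9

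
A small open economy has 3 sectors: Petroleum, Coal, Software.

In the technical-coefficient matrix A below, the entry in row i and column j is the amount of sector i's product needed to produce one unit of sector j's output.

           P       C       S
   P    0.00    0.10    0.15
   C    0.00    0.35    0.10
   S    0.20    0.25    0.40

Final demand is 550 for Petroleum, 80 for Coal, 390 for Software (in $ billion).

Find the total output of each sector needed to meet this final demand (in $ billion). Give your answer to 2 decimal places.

x_P = 729.18, x_C = 278.31, x_S = 1009.02

I − A =
  [   1.00    -0.10    -0.15]
  [   0.00     0.65    -0.10]
  [  -0.20    -0.25     0.60]
Cofactors of I−A, C_ij = (−1)^(i+j)·(minor ij) (rows/columns in the sector order above):
  C_11 = (0.65)(0.60) − (-0.10)(-0.25) = 0.3650
  C_12 = −[(0.00)(0.60) − (-0.10)(-0.20)] = 0.0200
  C_13 = (0.00)(-0.25) − (0.65)(-0.20) = 0.1300
  C_21 = −[(-0.10)(0.60) − (-0.15)(-0.25)] = 0.0975
  C_22 = (1.00)(0.60) − (-0.15)(-0.20) = 0.5700
  C_23 = −[(1.00)(-0.25) − (-0.10)(-0.20)] = 0.2700
  C_31 = (-0.10)(-0.10) − (-0.15)(0.65) = 0.1075
  C_32 = −[(1.00)(-0.10) − (-0.15)(0.00)] = 0.1000
  C_33 = (1.00)(0.65) − (-0.10)(0.00) = 0.6500
det(I−A) = Σ_j (I−A)_1j·C_1j = (1.00)(0.3650) + (-0.10)(0.0200) + (-0.15)(0.1300) = 0.3435
adj(I−A) = Cᵀ =
  [ 0.3650   0.0975   0.1075]
  [ 0.0200   0.5700   0.1000]
  [ 0.1300   0.2700   0.6500]
(I − A)⁻¹ = adj(I−A) / det(I−A) ≈
  [   1.0626     0.2838     0.3130]
  [   0.0582     1.6594     0.2911]
  [   0.3785     0.7860     1.8923]
x = (I − A)⁻¹ d = adj(I−A)·d / det(I−A), with det(I−A) = 0.3435:
  x_P = (0.3650·550 + 0.0975·80 + 0.1075·390) / 0.3435 = 250.475 / 0.3435 ≈ 729.18
  x_C = (0.0200·550 + 0.5700·80 + 0.1000·390) / 0.3435 = 95.60 / 0.3435 ≈ 278.31
  x_S = (0.1300·550 + 0.2700·80 + 0.6500·390) / 0.3435 = 346.60 / 0.3435 ≈ 1009.02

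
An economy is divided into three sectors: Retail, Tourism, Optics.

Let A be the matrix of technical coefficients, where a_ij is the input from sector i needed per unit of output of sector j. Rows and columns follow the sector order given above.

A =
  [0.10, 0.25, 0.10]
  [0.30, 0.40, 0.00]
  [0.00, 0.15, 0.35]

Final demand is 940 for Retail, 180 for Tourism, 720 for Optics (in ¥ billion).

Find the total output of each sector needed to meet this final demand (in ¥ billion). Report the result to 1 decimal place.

x_R = 1483.6, x_T = 1041.8, x_O = 1348.1

I − A =
  [   0.90    -0.25    -0.10]
  [  -0.30     0.60     0.00]
  [   0.00    -0.15     0.65]
Cofactors of I−A, C_ij = (−1)^(i+j)·(minor ij) (rows/columns in the sector order above):
  C_11 = (0.60)(0.65) − (0.00)(-0.15) = 0.3900
  C_12 = −[(-0.30)(0.65) − (0.00)(0.00)] = 0.1950
  C_13 = (-0.30)(-0.15) − (0.60)(0.00) = 0.0450
  C_21 = −[(-0.25)(0.65) − (-0.10)(-0.15)] = 0.1775
  C_22 = (0.90)(0.65) − (-0.10)(0.00) = 0.5850
  C_23 = −[(0.90)(-0.15) − (-0.25)(0.00)] = 0.1350
  C_31 = (-0.25)(0.00) − (-0.10)(0.60) = 0.0600
  C_32 = −[(0.90)(0.00) − (-0.10)(-0.30)] = 0.0300
  C_33 = (0.90)(0.60) − (-0.25)(-0.30) = 0.4650
det(I−A) = Σ_j (I−A)_1j·C_1j = (0.90)(0.3900) + (-0.25)(0.1950) + (-0.10)(0.0450) = 0.29775
adj(I−A) = Cᵀ =
  [ 0.3900   0.1775   0.0600]
  [ 0.1950   0.5850   0.0300]
  [ 0.0450   0.1350   0.4650]
(I − A)⁻¹ = adj(I−A) / det(I−A) ≈
  [   1.3098     0.5961     0.2015]
  [   0.6549     1.9647     0.1008]
  [   0.1511     0.4534     1.5617]
x = (I − A)⁻¹ d = adj(I−A)·d / det(I−A), with det(I−A) = 0.29775:
  x_R = (0.3900·940 + 0.1775·180 + 0.0600·720) / 0.29775 = 441.75 / 0.29775 ≈ 1483.6
  x_T = (0.1950·940 + 0.5850·180 + 0.0300·720) / 0.29775 = 310.20 / 0.29775 ≈ 1041.8
  x_O = (0.0450·940 + 0.1350·180 + 0.4650·720) / 0.29775 = 401.40 / 0.29775 ≈ 1348.1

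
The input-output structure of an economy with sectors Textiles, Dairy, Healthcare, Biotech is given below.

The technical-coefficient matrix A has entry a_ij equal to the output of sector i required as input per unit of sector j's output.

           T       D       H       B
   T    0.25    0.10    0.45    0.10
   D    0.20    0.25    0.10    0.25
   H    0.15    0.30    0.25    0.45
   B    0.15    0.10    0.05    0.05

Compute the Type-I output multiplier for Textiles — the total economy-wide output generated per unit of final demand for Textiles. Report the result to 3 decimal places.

m_T = 4.631

I − A =
  [   0.75    -0.10    -0.45    -0.10]
  [  -0.20     0.75    -0.10    -0.25]
  [  -0.15    -0.30     0.75    -0.45]
  [  -0.15    -0.10    -0.05     0.95]
Compute the cofactors C_ij = (−1)^(i+j)·(3×3 minor ij) of I−A; the adjugate is their transpose:
adj(I−A) = Cᵀ =
  [ 0.462000   0.226500   0.324875   0.262125]
  [ 0.189000   0.411000   0.182500   0.214500]
  [ 0.231000   0.265500   0.479625   0.321375]
  [ 0.105000   0.093000   0.095750   0.305250]
det(I−A) = Σ_j (I−A)_1j·C_1j = (0.75)(0.462000) + (-0.10)(0.189000) + (-0.45)(0.231000) + (-0.10)(0.105000) = 0.21315
(I − A)⁻¹ = adj(I−A) / det(I−A) ≈
  [   2.1675     1.0626     1.5242     1.2298]
  [   0.8867     1.9282     0.8562     1.0063]
  [   1.0837     1.2456     2.2502     1.5077]
  [   0.4926     0.4363     0.4492     1.4321]
The output multiplier for sector j is the column-j sum of the Leontief inverse (I − A)⁻¹ = adj(I−A) / det(I−A).
Column T of adj(I−A): (0.462000, 0.189000, 0.231000, 0.105000); det(I−A) = 0.21315.
m_T = (0.462000 + 0.189000 + 0.231000 + 0.105000) / 0.21315 = 0.987 / 0.21315 ≈ 4.631.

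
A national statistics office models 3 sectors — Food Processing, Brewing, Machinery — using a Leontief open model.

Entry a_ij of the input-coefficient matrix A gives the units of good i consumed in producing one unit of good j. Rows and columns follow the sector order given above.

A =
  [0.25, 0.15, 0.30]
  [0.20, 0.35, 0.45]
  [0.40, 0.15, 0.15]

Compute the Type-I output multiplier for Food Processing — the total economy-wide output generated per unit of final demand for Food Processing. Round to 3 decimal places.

I − A =
  [   0.75    -0.15    -0.30]
  [  -0.20     0.65    -0.45]
  [  -0.40    -0.15     0.85]
Cofactors of I−A, C_ij = (−1)^(i+j)·(minor ij) (rows/columns in the sector order above):
  C_11 = (0.65)(0.85) − (-0.45)(-0.15) = 0.4850
  C_12 = −[(-0.20)(0.85) − (-0.45)(-0.40)] = 0.3500
  C_13 = (-0.20)(-0.15) − (0.65)(-0.40) = 0.2900
  C_21 = −[(-0.15)(0.85) − (-0.30)(-0.15)] = 0.1725
  C_22 = (0.75)(0.85) − (-0.30)(-0.40) = 0.5175
  C_23 = −[(0.75)(-0.15) − (-0.15)(-0.40)] = 0.1725
  C_31 = (-0.15)(-0.45) − (-0.30)(0.65) = 0.2625
  C_32 = −[(0.75)(-0.45) − (-0.30)(-0.20)] = 0.3975
  C_33 = (0.75)(0.65) − (-0.15)(-0.20) = 0.4575
det(I−A) = Σ_j (I−A)_1j·C_1j = (0.75)(0.4850) + (-0.15)(0.3500) + (-0.30)(0.2900) = 0.22425
adj(I−A) = Cᵀ =
  [ 0.4850   0.1725   0.2625]
  [ 0.3500   0.5175   0.3975]
  [ 0.2900   0.1725   0.4575]
(I − A)⁻¹ = adj(I−A) / det(I−A) ≈
  [   2.1628     0.7692     1.1706]
  [   1.5608     2.3077     1.7726]
  [   1.2932     0.7692     2.0401]
The output multiplier for sector j is the column-j sum of the Leontief inverse (I − A)⁻¹ = adj(I−A) / det(I−A).
Column 1 of adj(I−A): (0.4850, 0.3500, 0.2900); det(I−A) = 0.22425.
m_1 = (0.4850 + 0.3500 + 0.2900) / 0.22425 = 1.125 / 0.22425 ≈ 5.017.

m_1 = 5.017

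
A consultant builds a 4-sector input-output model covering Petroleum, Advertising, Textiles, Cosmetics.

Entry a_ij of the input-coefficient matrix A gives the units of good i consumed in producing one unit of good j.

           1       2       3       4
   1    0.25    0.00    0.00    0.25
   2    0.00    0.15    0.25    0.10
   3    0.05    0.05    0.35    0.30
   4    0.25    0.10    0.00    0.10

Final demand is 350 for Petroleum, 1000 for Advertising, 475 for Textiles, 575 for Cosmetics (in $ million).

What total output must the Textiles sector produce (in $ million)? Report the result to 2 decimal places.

x_3 = 1413.73

I − A =
  [   0.75     0.00     0.00    -0.25]
  [   0.00     0.85    -0.25    -0.10]
  [  -0.05    -0.05     0.65    -0.30]
  [  -0.25    -0.10     0.00     0.90]
Compute the cofactors C_ij = (−1)^(i+j)·(3×3 minor ij) of I−A; the adjugate is their transpose:
adj(I−A) = Cᵀ =
  [ 0.472000   0.016250   0.006250   0.135000]
  [ 0.046250   0.398125   0.153125   0.108125]
  [ 0.102750   0.054375   0.513125   0.205625]
  [ 0.136250   0.048750   0.018750   0.405000]
det(I−A) = Σ_j (I−A)_1j·C_1j = (0.75)(0.472000) + (0.00)(0.046250) + (0.00)(0.102750) + (-0.25)(0.136250) = 0.3199375
(I − A)⁻¹ = adj(I−A) / det(I−A) ≈
  [   1.4753     0.0508     0.0195     0.4220]
  [   0.1446     1.2444     0.4786     0.3380]
  [   0.3212     0.1700     1.6038     0.6427]
  [   0.4259     0.1524     0.0586     1.2659]
x = (I − A)⁻¹ d = adj(I−A)·d / det(I−A), with det(I−A) = 0.3199375:
  x_1 = (0.472000·350 + 0.016250·1000 + 0.006250·475 + 0.135000·575) / 0.3199375 = 262.04375 / 0.3199375 ≈ 819.05
  x_2 = (0.046250·350 + 0.398125·1000 + 0.153125·475 + 0.108125·575) / 0.3199375 = 549.21875 / 0.3199375 ≈ 1716.64
  x_3 = (0.102750·350 + 0.054375·1000 + 0.513125·475 + 0.205625·575) / 0.3199375 = 452.30625 / 0.3199375 ≈ 1413.73
  x_4 = (0.136250·350 + 0.048750·1000 + 0.018750·475 + 0.405000·575) / 0.3199375 = 338.21875 / 0.3199375 ≈ 1057.14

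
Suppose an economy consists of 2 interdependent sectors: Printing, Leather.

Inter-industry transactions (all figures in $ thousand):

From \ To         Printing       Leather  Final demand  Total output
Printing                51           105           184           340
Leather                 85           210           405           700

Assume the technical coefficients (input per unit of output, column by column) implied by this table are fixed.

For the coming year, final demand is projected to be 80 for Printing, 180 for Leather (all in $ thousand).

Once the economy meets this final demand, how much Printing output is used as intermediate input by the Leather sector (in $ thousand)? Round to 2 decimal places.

z_PL = 46.55

Technical coefficients a_ij = z_ij / X_j:
  a_PP = 51/340 = 0.15, a_LP = 85/340 = 0.25
  a_PL = 105/700 = 0.15, a_LL = 210/700 = 0.30
I − A =
  [   0.85    -0.15]
  [  -0.25     0.70]
det(I−A) = (0.85)(0.70) − (-0.15)(-0.25) = 0.5575
adj(I−A) = [[0.70, 0.15], [0.25, 0.85]]
(I − A)⁻¹ = adj(I−A) / det(I−A) ≈
  [   1.2556     0.2691]
  [   0.4484     1.5247]
First solve x = (I − A)⁻¹ d = adj(I−A)·d / det(I−A); in particular x_L = (0.25·80 + 0.85·180) / 0.5575 = 173.00 / 0.5575 ≈ 310.3139.
Intermediate flow from P to L: z_PL = a_PL · x_L = 0.15 × 173.00 / 0.5575 = 25.95 / 0.5575 ≈ 46.55.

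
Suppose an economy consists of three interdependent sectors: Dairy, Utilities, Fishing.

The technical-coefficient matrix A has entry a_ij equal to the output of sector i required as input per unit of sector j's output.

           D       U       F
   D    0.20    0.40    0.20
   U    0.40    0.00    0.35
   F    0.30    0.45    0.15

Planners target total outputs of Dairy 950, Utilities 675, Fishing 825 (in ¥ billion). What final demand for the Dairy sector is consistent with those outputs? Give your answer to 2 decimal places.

I − A =
  [   0.80    -0.40    -0.20]
  [  -0.40     1.00    -0.35]
  [  -0.30    -0.45     0.85]
d = (I − A) x:
  d_D = (+0.80)·950 + (-0.40)·675 + (-0.20)·825 = 325.00
  d_U = (-0.40)·950 + (+1.00)·675 + (-0.35)·825 = 6.25
  d_F = (-0.30)·950 + (-0.45)·675 + (+0.85)·825 = 112.50

d_D = 325.00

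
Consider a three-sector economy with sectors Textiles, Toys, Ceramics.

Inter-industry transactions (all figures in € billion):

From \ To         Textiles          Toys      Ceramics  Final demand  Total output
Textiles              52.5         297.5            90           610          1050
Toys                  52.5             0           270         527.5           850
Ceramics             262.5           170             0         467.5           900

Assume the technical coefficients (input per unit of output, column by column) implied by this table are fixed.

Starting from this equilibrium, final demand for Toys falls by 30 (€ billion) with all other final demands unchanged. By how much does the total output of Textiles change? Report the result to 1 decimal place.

Technical coefficients a_ij = z_ij / X_j:
  a_11 = 52.5/1050 = 0.05, a_21 = 52.5/1050 = 0.05, a_31 = 262.5/1050 = 0.25
  a_12 = 297.5/850 = 0.35, a_22 = 0/850 = 0.00, a_32 = 170/850 = 0.20
  a_13 = 90/900 = 0.10, a_23 = 270/900 = 0.30, a_33 = 0/900 = 0.00
I − A =
  [   0.95    -0.35    -0.10]
  [  -0.05     1.00    -0.30]
  [  -0.25    -0.20     1.00]
Cofactors of I−A, C_ij = (−1)^(i+j)·(minor ij) (rows/columns in the sector order above):
  C_11 = (1.00)(1.00) − (-0.30)(-0.20) = 0.9400
  C_12 = −[(-0.05)(1.00) − (-0.30)(-0.25)] = 0.1250
  C_13 = (-0.05)(-0.20) − (1.00)(-0.25) = 0.2600
  C_21 = −[(-0.35)(1.00) − (-0.10)(-0.20)] = 0.3700
  C_22 = (0.95)(1.00) − (-0.10)(-0.25) = 0.9250
  C_23 = −[(0.95)(-0.20) − (-0.35)(-0.25)] = 0.2775
  C_31 = (-0.35)(-0.30) − (-0.10)(1.00) = 0.2050
  C_32 = −[(0.95)(-0.30) − (-0.10)(-0.05)] = 0.2900
  C_33 = (0.95)(1.00) − (-0.35)(-0.05) = 0.9325
det(I−A) = Σ_j (I−A)_1j·C_1j = (0.95)(0.9400) + (-0.35)(0.1250) + (-0.10)(0.2600) = 0.82325
adj(I−A) = Cᵀ =
  [ 0.9400   0.3700   0.2050]
  [ 0.1250   0.9250   0.2900]
  [ 0.2600   0.2775   0.9325]
(I − A)⁻¹ = adj(I−A) / det(I−A) ≈
  [   1.1418     0.4494     0.2490]
  [   0.1518     1.1236     0.3523]
  [   0.3158     0.3371     1.1327]
Δx = (I − A)⁻¹ Δd with Δd having -30 in the Toys component and 0 elsewhere.
So Δx_1 = L_12 · (-30), where L_12 = adj(I−A)_12 / det(I−A) = 0.3700 / 0.82325.
Δx_1 = 0.3700 × (-30) / 0.82325 = -11.10 / 0.82325 ≈ -13.5.

Δx_1 = -13.5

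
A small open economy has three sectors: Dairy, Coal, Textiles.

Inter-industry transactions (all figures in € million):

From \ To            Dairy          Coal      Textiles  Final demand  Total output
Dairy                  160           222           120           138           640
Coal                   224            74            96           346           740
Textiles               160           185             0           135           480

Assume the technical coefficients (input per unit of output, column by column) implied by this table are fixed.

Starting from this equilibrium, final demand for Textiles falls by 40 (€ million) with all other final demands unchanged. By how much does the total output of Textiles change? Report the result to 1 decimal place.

Δx_3 = -51.9

Technical coefficients a_ij = z_ij / X_j:
  a_11 = 160/640 = 0.25, a_21 = 224/640 = 0.35, a_31 = 160/640 = 0.25
  a_12 = 222/740 = 0.30, a_22 = 74/740 = 0.10, a_32 = 185/740 = 0.25
  a_13 = 120/480 = 0.25, a_23 = 96/480 = 0.20, a_33 = 0/480 = 0.00
I − A =
  [   0.75    -0.30    -0.25]
  [  -0.35     0.90    -0.20]
  [  -0.25    -0.25     1.00]
Cofactors of I−A, C_ij = (−1)^(i+j)·(minor ij) (rows/columns in the sector order above):
  C_11 = (0.90)(1.00) − (-0.20)(-0.25) = 0.8500
  C_12 = −[(-0.35)(1.00) − (-0.20)(-0.25)] = 0.4000
  C_13 = (-0.35)(-0.25) − (0.90)(-0.25) = 0.3125
  C_21 = −[(-0.30)(1.00) − (-0.25)(-0.25)] = 0.3625
  C_22 = (0.75)(1.00) − (-0.25)(-0.25) = 0.6875
  C_23 = −[(0.75)(-0.25) − (-0.30)(-0.25)] = 0.2625
  C_31 = (-0.30)(-0.20) − (-0.25)(0.90) = 0.2850
  C_32 = −[(0.75)(-0.20) − (-0.25)(-0.35)] = 0.2375
  C_33 = (0.75)(0.90) − (-0.30)(-0.35) = 0.5700
det(I−A) = Σ_j (I−A)_1j·C_1j = (0.75)(0.8500) + (-0.30)(0.4000) + (-0.25)(0.3125) = 0.439375
adj(I−A) = Cᵀ =
  [ 0.8500   0.3625   0.2850]
  [ 0.4000   0.6875   0.2375]
  [ 0.3125   0.2625   0.5700]
(I − A)⁻¹ = adj(I−A) / det(I−A) ≈
  [   1.9346     0.8250     0.6486]
  [   0.9104     1.5647     0.5405]
  [   0.7112     0.5974     1.2973]
Δx = (I − A)⁻¹ Δd with Δd having -40 in the Textiles component and 0 elsewhere.
So Δx_3 = L_33 · (-40), where L_33 = adj(I−A)_33 / det(I−A) = 0.5700 / 0.439375.
Δx_3 = 0.5700 × (-40) / 0.439375 = -22.80 / 0.439375 ≈ -51.9.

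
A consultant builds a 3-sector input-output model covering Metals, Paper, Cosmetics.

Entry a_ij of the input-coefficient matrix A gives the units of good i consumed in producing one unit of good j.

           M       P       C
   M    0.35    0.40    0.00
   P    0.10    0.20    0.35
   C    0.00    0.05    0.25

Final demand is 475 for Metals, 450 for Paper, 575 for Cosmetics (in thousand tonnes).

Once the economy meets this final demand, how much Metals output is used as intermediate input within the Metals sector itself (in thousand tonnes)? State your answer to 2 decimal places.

I − A =
  [   0.65    -0.40     0.00]
  [  -0.10     0.80    -0.35]
  [   0.00    -0.05     0.75]
Cofactors of I−A, C_ij = (−1)^(i+j)·(minor ij) (rows/columns in the sector order above):
  C_11 = (0.80)(0.75) − (-0.35)(-0.05) = 0.5825
  C_12 = −[(-0.10)(0.75) − (-0.35)(0.00)] = 0.0750
  C_13 = (-0.10)(-0.05) − (0.80)(0.00) = 0.0050
  C_21 = −[(-0.40)(0.75) − (0.00)(-0.05)] = 0.3000
  C_22 = (0.65)(0.75) − (0.00)(0.00) = 0.4875
  C_23 = −[(0.65)(-0.05) − (-0.40)(0.00)] = 0.0325
  C_31 = (-0.40)(-0.35) − (0.00)(0.80) = 0.1400
  C_32 = −[(0.65)(-0.35) − (0.00)(-0.10)] = 0.2275
  C_33 = (0.65)(0.80) − (-0.40)(-0.10) = 0.4800
det(I−A) = Σ_j (I−A)_1j·C_1j = (0.65)(0.5825) + (-0.40)(0.0750) + (0.00)(0.0050) = 0.348625
adj(I−A) = Cᵀ =
  [ 0.5825   0.3000   0.1400]
  [ 0.0750   0.4875   0.2275]
  [ 0.0050   0.0325   0.4800]
(I − A)⁻¹ = adj(I−A) / det(I−A) ≈
  [   1.6708     0.8605     0.4016]
  [   0.2151     1.3984     0.6526]
  [   0.0143     0.0932     1.3768]
First solve x = (I − A)⁻¹ d = adj(I−A)·d / det(I−A); in particular x_M = (0.5825·475 + 0.3000·450 + 0.1400·575) / 0.348625 = 492.1875 / 0.348625 ≈ 1411.7963.
Intermediate flow from M to M: z_MM = a_MM · x_M = 0.35 × 492.1875 / 0.348625 = 172.265625 / 0.348625 ≈ 494.13.

z_MM = 494.13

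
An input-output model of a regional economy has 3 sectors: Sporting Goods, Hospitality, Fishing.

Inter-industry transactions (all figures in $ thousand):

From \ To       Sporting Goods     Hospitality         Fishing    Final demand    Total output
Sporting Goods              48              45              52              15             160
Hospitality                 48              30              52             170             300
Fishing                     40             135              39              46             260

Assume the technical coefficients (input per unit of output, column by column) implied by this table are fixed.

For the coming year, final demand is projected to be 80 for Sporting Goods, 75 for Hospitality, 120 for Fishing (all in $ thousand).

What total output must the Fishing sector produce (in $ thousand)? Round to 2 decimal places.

x_3 = 353.59

Technical coefficients a_ij = z_ij / X_j:
  a_11 = 48/160 = 0.30, a_21 = 48/160 = 0.30, a_31 = 40/160 = 0.25
  a_12 = 45/300 = 0.15, a_22 = 30/300 = 0.10, a_32 = 135/300 = 0.45
  a_13 = 52/260 = 0.20, a_23 = 52/260 = 0.20, a_33 = 39/260 = 0.15
I − A =
  [   0.70    -0.15    -0.20]
  [  -0.30     0.90    -0.20]
  [  -0.25    -0.45     0.85]
Cofactors of I−A, C_ij = (−1)^(i+j)·(minor ij) (rows/columns in the sector order above):
  C_11 = (0.90)(0.85) − (-0.20)(-0.45) = 0.6750
  C_12 = −[(-0.30)(0.85) − (-0.20)(-0.25)] = 0.3050
  C_13 = (-0.30)(-0.45) − (0.90)(-0.25) = 0.3600
  C_21 = −[(-0.15)(0.85) − (-0.20)(-0.45)] = 0.2175
  C_22 = (0.70)(0.85) − (-0.20)(-0.25) = 0.5450
  C_23 = −[(0.70)(-0.45) − (-0.15)(-0.25)] = 0.3525
  C_31 = (-0.15)(-0.20) − (-0.20)(0.90) = 0.2100
  C_32 = −[(0.70)(-0.20) − (-0.20)(-0.30)] = 0.2000
  C_33 = (0.70)(0.90) − (-0.15)(-0.30) = 0.5850
det(I−A) = Σ_j (I−A)_1j·C_1j = (0.70)(0.6750) + (-0.15)(0.3050) + (-0.20)(0.3600) = 0.35475
adj(I−A) = Cᵀ =
  [ 0.6750   0.2175   0.2100]
  [ 0.3050   0.5450   0.2000]
  [ 0.3600   0.3525   0.5850]
(I − A)⁻¹ = adj(I−A) / det(I−A) ≈
  [   1.9027     0.6131     0.5920]
  [   0.8598     1.5363     0.5638]
  [   1.0148     0.9937     1.6490]
x = (I − A)⁻¹ d = adj(I−A)·d / det(I−A), with det(I−A) = 0.35475:
  x_1 = (0.6750·80 + 0.2175·75 + 0.2100·120) / 0.35475 = 95.5125 / 0.35475 ≈ 269.24
  x_2 = (0.3050·80 + 0.5450·75 + 0.2000·120) / 0.35475 = 89.275 / 0.35475 ≈ 251.66
  x_3 = (0.3600·80 + 0.3525·75 + 0.5850·120) / 0.35475 = 125.4375 / 0.35475 ≈ 353.59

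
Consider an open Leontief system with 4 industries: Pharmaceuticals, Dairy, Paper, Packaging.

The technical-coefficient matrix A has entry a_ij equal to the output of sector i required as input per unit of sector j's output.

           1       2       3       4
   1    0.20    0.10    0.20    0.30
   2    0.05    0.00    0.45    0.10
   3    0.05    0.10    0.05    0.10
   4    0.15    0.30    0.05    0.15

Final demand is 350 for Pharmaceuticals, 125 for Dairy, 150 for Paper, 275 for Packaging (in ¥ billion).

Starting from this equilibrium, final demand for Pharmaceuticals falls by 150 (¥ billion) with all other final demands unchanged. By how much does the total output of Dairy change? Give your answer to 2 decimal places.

Δx_2 = -23.73

I − A =
  [   0.80    -0.10    -0.20    -0.30]
  [  -0.05     1.00    -0.45    -0.10]
  [  -0.05    -0.10     0.95    -0.10]
  [  -0.15    -0.30    -0.05     0.85]
Compute the cofactors C_ij = (−1)^(i+j)·(3×3 minor ij) of I−A; the adjugate is their transpose:
adj(I−A) = Cᵀ =
  [ 0.72175   0.19025   0.25825   0.30750]
  [ 0.08050   0.58700   0.30200   0.13300]
  [ 0.06325   0.09775   0.60075   0.10450]
  [ 0.15950   0.24650   0.18750   0.70600]
det(I−A) = Σ_j (I−A)_1j·C_1j = (0.80)(0.72175) + (-0.10)(0.08050) + (-0.20)(0.06325) + (-0.30)(0.15950) = 0.50885
(I − A)⁻¹ = adj(I−A) / det(I−A) ≈
  [   1.4184     0.3739     0.5075     0.6043]
  [   0.1582     1.1536     0.5935     0.2614]
  [   0.1243     0.1921     1.1806     0.2054]
  [   0.3135     0.4844     0.3685     1.3874]
Δx = (I − A)⁻¹ Δd with Δd having -150 in the Pharmaceuticals component and 0 elsewhere.
So Δx_2 = L_21 · (-150), where L_21 = adj(I−A)_21 / det(I−A) = 0.08050 / 0.50885.
Δx_2 = 0.08050 × (-150) / 0.50885 = -12.075 / 0.50885 ≈ -23.73.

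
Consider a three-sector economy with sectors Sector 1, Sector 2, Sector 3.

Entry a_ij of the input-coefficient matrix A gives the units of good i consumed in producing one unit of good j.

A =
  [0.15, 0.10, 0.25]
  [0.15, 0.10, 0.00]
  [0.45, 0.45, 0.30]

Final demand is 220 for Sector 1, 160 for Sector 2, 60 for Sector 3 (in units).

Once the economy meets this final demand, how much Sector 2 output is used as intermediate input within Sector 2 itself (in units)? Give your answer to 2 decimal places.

z_22 = 25.20

I − A =
  [   0.85    -0.10    -0.25]
  [  -0.15     0.90     0.00]
  [  -0.45    -0.45     0.70]
Cofactors of I−A, C_ij = (−1)^(i+j)·(minor ij) (rows/columns in the sector order above):
  C_11 = (0.90)(0.70) − (0.00)(-0.45) = 0.6300
  C_12 = −[(-0.15)(0.70) − (0.00)(-0.45)] = 0.1050
  C_13 = (-0.15)(-0.45) − (0.90)(-0.45) = 0.4725
  C_21 = −[(-0.10)(0.70) − (-0.25)(-0.45)] = 0.1825
  C_22 = (0.85)(0.70) − (-0.25)(-0.45) = 0.4825
  C_23 = −[(0.85)(-0.45) − (-0.10)(-0.45)] = 0.4275
  C_31 = (-0.10)(0.00) − (-0.25)(0.90) = 0.2250
  C_32 = −[(0.85)(0.00) − (-0.25)(-0.15)] = 0.0375
  C_33 = (0.85)(0.90) − (-0.10)(-0.15) = 0.7500
det(I−A) = Σ_j (I−A)_1j·C_1j = (0.85)(0.6300) + (-0.10)(0.1050) + (-0.25)(0.4725) = 0.406875
adj(I−A) = Cᵀ =
  [ 0.6300   0.1825   0.2250]
  [ 0.1050   0.4825   0.0375]
  [ 0.4725   0.4275   0.7500]
(I − A)⁻¹ = adj(I−A) / det(I−A) ≈
  [   1.5484     0.4485     0.5530]
  [   0.2581     1.1859     0.0922]
  [   1.1613     1.0507     1.8433]
First solve x = (I − A)⁻¹ d = adj(I−A)·d / det(I−A); in particular x_2 = (0.1050·220 + 0.4825·160 + 0.0375·60) / 0.406875 = 102.55 / 0.406875 ≈ 252.0430.
Intermediate flow from 2 to 2: z_22 = a_22 · x_2 = 0.10 × 102.55 / 0.406875 = 10.255 / 0.406875 ≈ 25.20.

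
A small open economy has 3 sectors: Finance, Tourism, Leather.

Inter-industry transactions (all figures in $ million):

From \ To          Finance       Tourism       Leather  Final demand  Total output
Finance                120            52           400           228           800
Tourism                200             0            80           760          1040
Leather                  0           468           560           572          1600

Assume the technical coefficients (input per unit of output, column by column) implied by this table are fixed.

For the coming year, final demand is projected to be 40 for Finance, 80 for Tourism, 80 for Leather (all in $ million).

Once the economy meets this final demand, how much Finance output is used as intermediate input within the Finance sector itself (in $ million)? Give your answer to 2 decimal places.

Technical coefficients a_ij = z_ij / X_j:
  a_11 = 120/800 = 0.15, a_21 = 200/800 = 0.25, a_31 = 0/800 = 0.00
  a_12 = 52/1040 = 0.05, a_22 = 0/1040 = 0.00, a_32 = 468/1040 = 0.45
  a_13 = 400/1600 = 0.25, a_23 = 80/1600 = 0.05, a_33 = 560/1600 = 0.35
I − A =
  [   0.85    -0.05    -0.25]
  [  -0.25     1.00    -0.05]
  [   0.00    -0.45     0.65]
Cofactors of I−A, C_ij = (−1)^(i+j)·(minor ij) (rows/columns in the sector order above):
  C_11 = (1.00)(0.65) − (-0.05)(-0.45) = 0.6275
  C_12 = −[(-0.25)(0.65) − (-0.05)(0.00)] = 0.1625
  C_13 = (-0.25)(-0.45) − (1.00)(0.00) = 0.1125
  C_21 = −[(-0.05)(0.65) − (-0.25)(-0.45)] = 0.1450
  C_22 = (0.85)(0.65) − (-0.25)(0.00) = 0.5525
  C_23 = −[(0.85)(-0.45) − (-0.05)(0.00)] = 0.3825
  C_31 = (-0.05)(-0.05) − (-0.25)(1.00) = 0.2525
  C_32 = −[(0.85)(-0.05) − (-0.25)(-0.25)] = 0.1050
  C_33 = (0.85)(1.00) − (-0.05)(-0.25) = 0.8375
det(I−A) = Σ_j (I−A)_1j·C_1j = (0.85)(0.6275) + (-0.05)(0.1625) + (-0.25)(0.1125) = 0.497125
adj(I−A) = Cᵀ =
  [ 0.6275   0.1450   0.2525]
  [ 0.1625   0.5525   0.1050]
  [ 0.1125   0.3825   0.8375]
(I − A)⁻¹ = adj(I−A) / det(I−A) ≈
  [   1.2623     0.2917     0.5079]
  [   0.3269     1.1114     0.2112]
  [   0.2263     0.7694     1.6847]
First solve x = (I − A)⁻¹ d = adj(I−A)·d / det(I−A); in particular x_1 = (0.6275·40 + 0.1450·80 + 0.2525·80) / 0.497125 = 56.90 / 0.497125 ≈ 114.4581.
Intermediate flow from 1 to 1: z_11 = a_11 · x_1 = 0.15 × 56.90 / 0.497125 = 8.535 / 0.497125 ≈ 17.17.

z_11 = 17.17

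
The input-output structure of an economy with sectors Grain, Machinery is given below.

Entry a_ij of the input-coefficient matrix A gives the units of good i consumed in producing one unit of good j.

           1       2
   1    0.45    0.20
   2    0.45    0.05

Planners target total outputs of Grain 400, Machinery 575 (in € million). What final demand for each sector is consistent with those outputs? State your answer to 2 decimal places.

I − A =
  [   0.55    -0.20]
  [  -0.45     0.95]
d = (I − A) x:
  d_1 = (+0.55)·400 + (-0.20)·575 = 105.00
  d_2 = (-0.45)·400 + (+0.95)·575 = 366.25

d_1 = 105.00, d_2 = 366.25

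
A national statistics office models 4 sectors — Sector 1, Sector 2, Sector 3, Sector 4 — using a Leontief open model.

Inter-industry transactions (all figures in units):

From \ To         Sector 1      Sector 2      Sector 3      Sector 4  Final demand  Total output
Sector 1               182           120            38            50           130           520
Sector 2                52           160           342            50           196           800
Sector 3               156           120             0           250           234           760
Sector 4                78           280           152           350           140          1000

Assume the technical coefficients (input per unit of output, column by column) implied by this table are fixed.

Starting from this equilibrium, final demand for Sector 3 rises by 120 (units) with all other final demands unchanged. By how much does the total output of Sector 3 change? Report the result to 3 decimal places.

Technical coefficients a_ij = z_ij / X_j:
  a_11 = 182/520 = 0.35, a_21 = 52/520 = 0.10, a_31 = 156/520 = 0.30, a_41 = 78/520 = 0.15
  a_12 = 120/800 = 0.15, a_22 = 160/800 = 0.20, a_32 = 120/800 = 0.15, a_42 = 280/800 = 0.35
  a_13 = 38/760 = 0.05, a_23 = 342/760 = 0.45, a_33 = 0/760 = 0.00, a_43 = 152/760 = 0.20
  a_14 = 50/1000 = 0.05, a_24 = 50/1000 = 0.05, a_34 = 250/1000 = 0.25, a_44 = 350/1000 = 0.35
I − A =
  [   0.65    -0.15    -0.05    -0.05]
  [  -0.10     0.80    -0.45    -0.05]
  [  -0.30    -0.15     1.00    -0.25]
  [  -0.15    -0.35    -0.20     0.65]
Compute the cofactors C_ij = (−1)^(i+j)·(3×3 minor ij) of I−A; the adjugate is their transpose:
adj(I−A) = Cᵀ =
  [ 0.377750   0.118250   0.086375   0.071375]
  [ 0.175125   0.367875   0.197875   0.117875]
  [ 0.200375   0.159250   0.308000   0.146125]
  [ 0.243125   0.274375   0.221250   0.428125]
det(I−A) = Σ_j (I−A)_1j·C_1j = (0.65)(0.377750) + (-0.15)(0.175125) + (-0.05)(0.200375) + (-0.05)(0.243125) = 0.19709375
(I − A)⁻¹ = adj(I−A) / det(I−A) ≈
  [   1.9166     0.6000     0.4382     0.3621]
  [   0.8885     1.8665     1.0040     0.5981]
  [   1.0166     0.8080     1.5627     0.7414]
  [   1.2336     1.3921     1.1226     2.1722]
Δx = (I − A)⁻¹ Δd with Δd having +120 in the Sector 3 component and 0 elsewhere.
So Δx_3 = L_33 · (+120), where L_33 = adj(I−A)_33 / det(I−A) = 0.308000 / 0.19709375.
Δx_3 = 0.308000 × (+120) / 0.19709375 = 36.96 / 0.19709375 ≈ 187.525.

Δx_3 = 187.525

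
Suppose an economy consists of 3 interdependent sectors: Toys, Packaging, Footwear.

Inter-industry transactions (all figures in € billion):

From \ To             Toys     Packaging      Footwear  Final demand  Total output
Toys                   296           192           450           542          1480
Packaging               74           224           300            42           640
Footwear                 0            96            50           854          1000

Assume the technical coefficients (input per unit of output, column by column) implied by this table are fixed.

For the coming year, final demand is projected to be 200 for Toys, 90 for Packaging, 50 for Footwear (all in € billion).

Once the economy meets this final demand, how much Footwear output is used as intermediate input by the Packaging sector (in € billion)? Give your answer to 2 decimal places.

z_FP = 31.00

Technical coefficients a_ij = z_ij / X_j:
  a_TT = 296/1480 = 0.20, a_PT = 74/1480 = 0.05, a_FT = 0/1480 = 0.00
  a_TP = 192/640 = 0.30, a_PP = 224/640 = 0.35, a_FP = 96/640 = 0.15
  a_TF = 450/1000 = 0.45, a_PF = 300/1000 = 0.30, a_FF = 50/1000 = 0.05
I − A =
  [   0.80    -0.30    -0.45]
  [  -0.05     0.65    -0.30]
  [   0.00    -0.15     0.95]
Cofactors of I−A, C_ij = (−1)^(i+j)·(minor ij) (rows/columns in the sector order above):
  C_11 = (0.65)(0.95) − (-0.30)(-0.15) = 0.5725
  C_12 = −[(-0.05)(0.95) − (-0.30)(0.00)] = 0.0475
  C_13 = (-0.05)(-0.15) − (0.65)(0.00) = 0.0075
  C_21 = −[(-0.30)(0.95) − (-0.45)(-0.15)] = 0.3525
  C_22 = (0.80)(0.95) − (-0.45)(0.00) = 0.7600
  C_23 = −[(0.80)(-0.15) − (-0.30)(0.00)] = 0.1200
  C_31 = (-0.30)(-0.30) − (-0.45)(0.65) = 0.3825
  C_32 = −[(0.80)(-0.30) − (-0.45)(-0.05)] = 0.2625
  C_33 = (0.80)(0.65) − (-0.30)(-0.05) = 0.5050
det(I−A) = Σ_j (I−A)_1j·C_1j = (0.80)(0.5725) + (-0.30)(0.0475) + (-0.45)(0.0075) = 0.440375
adj(I−A) = Cᵀ =
  [ 0.5725   0.3525   0.3825]
  [ 0.0475   0.7600   0.2625]
  [ 0.0075   0.1200   0.5050]
(I − A)⁻¹ = adj(I−A) / det(I−A) ≈
  [   1.3000     0.8005     0.8686]
  [   0.1079     1.7258     0.5961]
  [   0.0170     0.2725     1.1467]
First solve x = (I − A)⁻¹ d = adj(I−A)·d / det(I−A); in particular x_P = (0.0475·200 + 0.7600·90 + 0.2625·50) / 0.440375 = 91.025 / 0.440375 ≈ 206.6988.
Intermediate flow from F to P: z_FP = a_FP · x_P = 0.15 × 91.025 / 0.440375 = 13.65375 / 0.440375 ≈ 31.00.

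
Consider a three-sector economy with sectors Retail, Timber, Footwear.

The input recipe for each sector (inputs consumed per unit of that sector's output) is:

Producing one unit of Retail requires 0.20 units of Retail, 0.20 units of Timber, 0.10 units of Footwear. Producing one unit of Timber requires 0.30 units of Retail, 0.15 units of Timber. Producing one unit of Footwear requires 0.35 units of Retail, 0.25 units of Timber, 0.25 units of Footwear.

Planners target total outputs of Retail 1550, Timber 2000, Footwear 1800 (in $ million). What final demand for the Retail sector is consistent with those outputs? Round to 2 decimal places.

I − A =
  [   0.80    -0.30    -0.35]
  [  -0.20     0.85    -0.25]
  [  -0.10     0.00     0.75]
d = (I − A) x:
  d_R = (+0.80)·1550 + (-0.30)·2000 + (-0.35)·1800 = 10.00
  d_T = (-0.20)·1550 + (+0.85)·2000 + (-0.25)·1800 = 940.00
  d_F = (-0.10)·1550 + (+0.00)·2000 + (+0.75)·1800 = 1195.00

d_R = 10.00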